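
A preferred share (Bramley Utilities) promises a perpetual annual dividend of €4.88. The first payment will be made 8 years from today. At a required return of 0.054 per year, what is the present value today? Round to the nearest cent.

€62.54

Value at end of year 7: C / r = €4.88 / 0.054 = €90.3704
Discount to today: PV = €90.3704 / (1 + 0.054)^7 = €90.3704 / 1.445055 = €62.54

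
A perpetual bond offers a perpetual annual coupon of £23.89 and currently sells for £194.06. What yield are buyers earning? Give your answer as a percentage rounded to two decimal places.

P = C/r ⇒ r = C/P = £23.89/£194.06 = 0.123106

12.31%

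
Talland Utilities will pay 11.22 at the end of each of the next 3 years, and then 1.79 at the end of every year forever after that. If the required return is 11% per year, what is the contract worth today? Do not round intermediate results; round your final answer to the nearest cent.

PV of 3-year annuity: 11.22 × [1 − (1+0.11)^−3] / 0.11 = 27.41848
Perpetuity value at year 3: 1.79 / 0.11 = 16.27273
PV of perpetuity: 16.27273 / (1+0.11)^3 = 11.89848
Total PV = 27.41848 + 11.89848 = 39.31696

39.32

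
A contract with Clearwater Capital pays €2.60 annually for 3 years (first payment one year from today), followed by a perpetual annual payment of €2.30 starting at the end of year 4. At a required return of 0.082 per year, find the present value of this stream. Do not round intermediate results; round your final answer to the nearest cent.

PV of 3-year annuity: €2.60 × [1 − (1+0.082)^−3] / 0.082 = 6.67635
Perpetuity value at year 3: €2.30 / 0.082 = 28.04878
PV of perpetuity: 28.04878 / (1+0.082)^3 = 22.14278
Total PV = 6.67635 + 22.14278 = 28.81913

€28.82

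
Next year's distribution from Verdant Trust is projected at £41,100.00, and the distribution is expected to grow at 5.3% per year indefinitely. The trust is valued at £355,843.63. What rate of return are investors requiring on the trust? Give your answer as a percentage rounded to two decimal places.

P = D₁/(r − g) ⇒ r = D₁/P + g = £41,100.0000/£355,843.63 + 0.053 = 0.115500 + 0.053 = 0.168500

16.85%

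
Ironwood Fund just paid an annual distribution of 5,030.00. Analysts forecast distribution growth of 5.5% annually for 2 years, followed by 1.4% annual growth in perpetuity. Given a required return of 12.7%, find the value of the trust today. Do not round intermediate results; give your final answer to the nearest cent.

48669.95

D_1 = 5306.65000
D_2 = 5598.51575
Terminal value at year 2: TV = D_2×(1+g_2)/(r−g_2) = 5676.89497/0.113 = 50238.00859
P_0 = D_1/(1+r)^1 + D_2/(1+r)^2 + TV/(1+r)^2
    = 4708.65129 + 4407.83239 + 39553.46944 = 48669.95312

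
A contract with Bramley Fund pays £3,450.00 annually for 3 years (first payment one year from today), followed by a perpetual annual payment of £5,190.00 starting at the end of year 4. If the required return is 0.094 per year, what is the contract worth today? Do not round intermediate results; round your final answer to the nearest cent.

PV of 3-year annuity: £3,450.00 × [1 − (1+0.094)^−3] / 0.094 = 8671.08351
Perpetuity value at year 3: £5,190.00 / 0.094 = 55212.76596
PV of perpetuity: 55212.76596 / (1+0.094)^3 = 42168.44033
Total PV = 8671.08351 + 42168.44033 = 50839.52384

£50839.52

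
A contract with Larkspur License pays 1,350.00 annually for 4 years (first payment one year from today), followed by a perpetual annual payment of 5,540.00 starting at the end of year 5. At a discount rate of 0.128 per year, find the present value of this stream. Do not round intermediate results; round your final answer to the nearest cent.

30766.25

PV of 4-year annuity: 1,350.00 × [1 − (1+0.128)^−4] / 0.128 = 4032.28032
Perpetuity value at year 4: 5,540.00 / 0.128 = 43281.25000
PV of perpetuity: 43281.25000 / (1+0.128)^4 = 26733.96631
Total PV = 4032.28032 + 26733.96631 = 30766.24663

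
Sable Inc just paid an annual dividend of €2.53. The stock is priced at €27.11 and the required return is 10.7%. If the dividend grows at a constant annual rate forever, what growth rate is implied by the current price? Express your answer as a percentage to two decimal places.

1.25%

P = D₀(1+g)/(r−g) ⇒ P(r−g) = D₀(1+g) ⇒ g(P+D₀) = P·r − D₀
g = (P·r − D₀)/(P + D₀) = (€27.11×0.107 − €2.53) / (€27.11 + €2.53) = 0.012509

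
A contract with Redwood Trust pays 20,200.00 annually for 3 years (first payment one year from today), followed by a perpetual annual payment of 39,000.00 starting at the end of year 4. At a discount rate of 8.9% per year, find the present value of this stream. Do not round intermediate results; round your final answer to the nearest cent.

390528.97

PV of 3-year annuity: 20,200.00 × [1 − (1+0.089)^−3] / 0.089 = 51223.41846
Perpetuity value at year 3: 39,000.00 / 0.089 = 438202.24719
PV of perpetuity: 438202.24719 / (1+0.089)^3 = 339305.54819
Total PV = 51223.41846 + 339305.54819 = 390528.96665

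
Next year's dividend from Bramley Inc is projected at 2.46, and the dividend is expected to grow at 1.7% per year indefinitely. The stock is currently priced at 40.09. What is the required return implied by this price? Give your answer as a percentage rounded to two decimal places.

7.84%

P = D₁/(r − g) ⇒ r = D₁/P + g = 2.4600/40.09 + 0.017 = 0.061362 + 0.017 = 0.078362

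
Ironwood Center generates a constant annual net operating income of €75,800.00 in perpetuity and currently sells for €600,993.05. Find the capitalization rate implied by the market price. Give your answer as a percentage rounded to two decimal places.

P = C/r ⇒ r = C/P = €75,800.00/€600,993.05 = 0.126125

12.61%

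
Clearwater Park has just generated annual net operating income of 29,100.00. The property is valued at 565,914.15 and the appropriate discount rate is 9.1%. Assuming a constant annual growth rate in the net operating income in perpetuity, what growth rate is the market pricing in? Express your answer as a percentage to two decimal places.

3.76%

P = D₀(1+g)/(r−g) ⇒ P(r−g) = D₀(1+g) ⇒ g(P+D₀) = P·r − D₀
g = (P·r − D₀)/(P + D₀) = (565,914.15×0.091 − 29,100.00) / (565,914.15 + 29,100.00) = 0.037643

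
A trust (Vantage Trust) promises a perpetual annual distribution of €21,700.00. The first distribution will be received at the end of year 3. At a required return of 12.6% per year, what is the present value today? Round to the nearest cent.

Value at end of year 2: C / r = €21,700.00 / 0.126 = €172,222.2222
Discount to today: PV = €172,222.2222 / (1 + 0.126)^2 = €172,222.2222 / 1.267876 = €135,835.23

€135835.23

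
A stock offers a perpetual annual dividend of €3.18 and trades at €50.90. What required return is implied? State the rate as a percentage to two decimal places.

6.25%

P = C/r ⇒ r = C/P = €3.18/€50.90 = 0.062475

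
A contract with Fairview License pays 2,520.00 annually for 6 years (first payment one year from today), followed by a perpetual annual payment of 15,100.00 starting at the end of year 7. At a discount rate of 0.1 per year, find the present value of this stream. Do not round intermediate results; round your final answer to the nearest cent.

96210.82

PV of 6-year annuity: 2,520.00 × [1 − (1+0.1)^−6] / 0.1 = 10975.25696
Perpetuity value at year 6: 15,100.00 / 0.1 = 151000.00000
PV of perpetuity: 151000.00000 / (1+0.1)^6 = 85235.56344
Total PV = 10975.25696 + 85235.56344 = 96210.82040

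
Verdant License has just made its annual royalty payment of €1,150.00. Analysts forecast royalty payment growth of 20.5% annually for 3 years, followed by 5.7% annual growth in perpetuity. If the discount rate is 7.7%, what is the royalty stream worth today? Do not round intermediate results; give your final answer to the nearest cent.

€89461.91

D_1 = 1385.75000
D_2 = 1669.82875
D_3 = 2012.14364
Terminal value at year 3: TV = D_3×(1+g_2)/(r−g_2) = 2126.83583/0.02 = 106341.79157
P_0 = D_1/(1+r)^1 + D_2/(1+r)^2 + D_3/(1+r)^3 + TV/(1+r)^3
    = 1286.67595 + 1439.59566 + 1610.68966 + 85124.94863 = 89461.90990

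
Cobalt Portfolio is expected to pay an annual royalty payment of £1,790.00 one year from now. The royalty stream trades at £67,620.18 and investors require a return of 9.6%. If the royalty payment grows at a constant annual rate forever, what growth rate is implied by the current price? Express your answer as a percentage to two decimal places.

6.95%

P = D₁/(r−g) ⇒ g = r − D₁/P = 0.096 − £1,790.00/£67,620.18 = 0.069529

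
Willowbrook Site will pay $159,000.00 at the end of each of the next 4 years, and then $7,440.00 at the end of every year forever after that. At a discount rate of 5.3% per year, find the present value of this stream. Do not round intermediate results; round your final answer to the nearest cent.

$674077.49

PV of 4-year annuity: $159,000.00 × [1 − (1+0.053)^−4] / 0.053 = 559899.18503
Perpetuity value at year 4: $7,440.00 / 0.053 = 140377.35849
PV of perpetuity: 140377.35849 / (1+0.053)^4 = 114178.30229
Total PV = 559899.18503 + 114178.30229 = 674077.48732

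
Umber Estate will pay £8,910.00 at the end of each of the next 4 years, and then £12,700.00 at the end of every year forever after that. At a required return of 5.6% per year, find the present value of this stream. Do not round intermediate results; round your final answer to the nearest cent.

PV of 4-year annuity: £8,910.00 × [1 − (1+0.056)^−4] / 0.056 = 31158.99479
Perpetuity value at year 4: £12,700.00 / 0.056 = 226785.71429
PV of perpetuity: 226785.71429 / (1+0.056)^4 = 182372.78119
Total PV = 31158.99479 + 182372.78119 = 213531.77598

£213531.78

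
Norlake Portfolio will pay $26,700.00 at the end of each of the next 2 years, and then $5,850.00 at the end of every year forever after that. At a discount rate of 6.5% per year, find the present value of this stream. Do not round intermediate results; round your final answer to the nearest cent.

$127960.06

PV of 2-year annuity: $26,700.00 × [1 − (1+0.065)^−2] / 0.065 = 48610.72539
Perpetuity value at year 2: $5,850.00 / 0.065 = 90000.00000
PV of perpetuity: 90000.00000 / (1+0.065)^2 = 79349.33545
Total PV = 48610.72539 + 79349.33545 = 127960.06083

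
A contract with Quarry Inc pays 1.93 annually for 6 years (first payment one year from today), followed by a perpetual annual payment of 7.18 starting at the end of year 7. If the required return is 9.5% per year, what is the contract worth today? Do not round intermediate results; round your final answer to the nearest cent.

52.37

PV of 6-year annuity: 1.93 × [1 − (1+0.095)^−6] / 0.095 = 8.53026
Perpetuity value at year 6: 7.18 / 0.095 = 75.57895
PV of perpetuity: 75.57895 / (1+0.095)^6 = 43.84460
Total PV = 8.53026 + 43.84460 = 52.37486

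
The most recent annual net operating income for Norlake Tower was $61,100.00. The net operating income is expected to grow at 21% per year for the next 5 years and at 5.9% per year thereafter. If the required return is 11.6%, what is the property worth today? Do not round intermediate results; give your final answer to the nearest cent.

$2092790.75

D_1 = 73931.00000
D_2 = 89456.51000
D_3 = 108242.37710
D_4 = 130973.27629
D_5 = 158477.66431
Terminal value at year 5: TV = D_5×(1+g_2)/(r−g_2) = 167827.84651/0.057 = 2944348.18432
P_0 = D_1/(1+r)^1 + D_2/(1+r)^2 + D_3/(1+r)^3 + D_4/(1+r)^4 + D_5/(1+r)^5 + TV/(1+r)^5
    = 66246.41577 + 71826.31101 + 77876.19742 + 84435.66207 + 91547.62644 + 1700858.53337 = 2092790.74607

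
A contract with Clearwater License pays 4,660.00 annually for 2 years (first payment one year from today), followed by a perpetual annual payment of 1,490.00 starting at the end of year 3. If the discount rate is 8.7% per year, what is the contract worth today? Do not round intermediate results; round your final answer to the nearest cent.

PV of 2-year annuity: 4,660.00 × [1 − (1+0.087)^−2] / 0.087 = 8230.93700
Perpetuity value at year 2: 1,490.00 / 0.087 = 17126.43678
PV of perpetuity: 17126.43678 / (1+0.087)^2 = 14494.65650
Total PV = 8230.93700 + 14494.65650 = 22725.59350

22725.59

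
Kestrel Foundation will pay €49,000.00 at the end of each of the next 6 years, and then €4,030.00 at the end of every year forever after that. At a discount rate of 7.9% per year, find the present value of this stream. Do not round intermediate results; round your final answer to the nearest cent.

€259535.73

PV of 6-year annuity: €49,000.00 × [1 − (1+0.079)^−6] / 0.079 = 227209.93410
Perpetuity value at year 6: €4,030.00 / 0.079 = 51012.65823
PV of perpetuity: 51012.65823 / (1+0.079)^6 = 32325.80038
Total PV = 227209.93410 + 32325.80038 = 259535.73449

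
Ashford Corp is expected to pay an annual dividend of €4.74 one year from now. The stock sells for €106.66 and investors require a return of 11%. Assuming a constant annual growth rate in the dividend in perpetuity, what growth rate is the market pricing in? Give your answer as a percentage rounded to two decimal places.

6.56%

P = D₁/(r−g) ⇒ g = r − D₁/P = 0.11 − €4.74/€106.66 = 0.065560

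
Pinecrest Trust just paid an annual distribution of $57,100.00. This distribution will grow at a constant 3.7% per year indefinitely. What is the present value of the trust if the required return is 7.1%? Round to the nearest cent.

D₁ = D₀ × (1 + g) = $57,100.00 × 1.037 = $59,212.7000
Growing perpetuity: P = D₁ / (r − g) = $59,212.7000 / (0.071 − 0.037) = $1,741,550.00

$1741550.00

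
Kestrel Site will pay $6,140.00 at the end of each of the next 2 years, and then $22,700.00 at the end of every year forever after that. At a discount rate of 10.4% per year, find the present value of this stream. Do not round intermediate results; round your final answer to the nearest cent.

$189682.27

PV of 2-year annuity: $6,140.00 × [1 − (1+0.104)^−2] / 0.104 = 10599.27011
Perpetuity value at year 2: $22,700.00 / 0.104 = 218269.23077
PV of perpetuity: 218269.23077 / (1+0.104)^2 = 179083.00414
Total PV = 10599.27011 + 179083.00414 = 189682.27425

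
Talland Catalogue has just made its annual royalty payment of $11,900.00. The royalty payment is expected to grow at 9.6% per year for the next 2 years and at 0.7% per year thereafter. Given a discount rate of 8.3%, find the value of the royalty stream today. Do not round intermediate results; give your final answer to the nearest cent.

$185713.33

D_1 = 13042.40000
D_2 = 14294.47040
Terminal value at year 2: TV = D_2×(1+g_2)/(r−g_2) = 14394.53169/0.076 = 189401.73280
P_0 = D_1/(1+r)^1 + D_2/(1+r)^2 + TV/(1+r)^2
    = 12042.84395 + 12187.40256 + 161483.08391 = 185713.33042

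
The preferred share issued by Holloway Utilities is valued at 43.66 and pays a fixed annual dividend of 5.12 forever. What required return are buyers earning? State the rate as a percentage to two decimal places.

P = C/r ⇒ r = C/P = 5.12/43.66 = 0.117270

11.73%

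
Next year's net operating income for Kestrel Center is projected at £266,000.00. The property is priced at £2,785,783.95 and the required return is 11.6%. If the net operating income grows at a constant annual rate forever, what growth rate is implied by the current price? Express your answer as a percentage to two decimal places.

P = D₁/(r−g) ⇒ g = r − D₁/P = 0.116 − £266,000.00/£2,785,783.95 = 0.020515

2.05%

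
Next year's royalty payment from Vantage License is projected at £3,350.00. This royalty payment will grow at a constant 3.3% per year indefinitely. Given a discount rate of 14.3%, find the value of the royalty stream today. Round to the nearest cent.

£30454.55

Growing perpetuity: P = D₁ / (r − g) = £3,350.0000 / (0.143 − 0.033) = £30,454.55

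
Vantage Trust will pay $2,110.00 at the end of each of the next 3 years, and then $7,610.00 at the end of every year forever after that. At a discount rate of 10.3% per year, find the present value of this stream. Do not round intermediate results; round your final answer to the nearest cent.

PV of 3-year annuity: $2,110.00 × [1 − (1+0.103)^−3] / 0.103 = 5219.66765
Perpetuity value at year 3: $7,610.00 / 0.103 = 73883.49515
PV of perpetuity: 73883.49515 / (1+0.103)^3 = 55058.05873
Total PV = 5219.66765 + 55058.05873 = 60277.72639

$60277.73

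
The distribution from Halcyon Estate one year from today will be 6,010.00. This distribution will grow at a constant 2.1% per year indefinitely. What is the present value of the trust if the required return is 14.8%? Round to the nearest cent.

47322.83

Growing perpetuity: P = D₁ / (r − g) = 6,010.0000 / (0.148 − 0.021) = 47,322.83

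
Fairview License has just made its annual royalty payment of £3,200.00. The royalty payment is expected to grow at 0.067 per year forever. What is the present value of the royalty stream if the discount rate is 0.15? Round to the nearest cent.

D₁ = D₀ × (1 + g) = £3,200.00 × 1.067 = £3,414.4000
Growing perpetuity: P = D₁ / (r − g) = £3,414.4000 / (0.15 − 0.067) = £41,137.35

£41137.35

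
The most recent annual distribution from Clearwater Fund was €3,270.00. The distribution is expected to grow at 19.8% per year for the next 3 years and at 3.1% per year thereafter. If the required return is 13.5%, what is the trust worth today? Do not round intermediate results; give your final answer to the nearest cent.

€49060.17

D_1 = 3917.46000
D_2 = 4693.11708
D_3 = 5622.35426
Terminal value at year 3: TV = D_3×(1+g_2)/(r−g_2) = 5796.64724/0.104 = 55736.99273
P_0 = D_1/(1+r)^1 + D_2/(1+r)^2 + D_3/(1+r)^3 + TV/(1+r)^3
    = 3451.50661 + 3643.08803 + 3845.30349 + 38120.26826 = 49060.16639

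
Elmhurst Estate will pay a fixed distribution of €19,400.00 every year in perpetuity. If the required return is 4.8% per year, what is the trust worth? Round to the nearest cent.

Level perpetuity: PV = C / r = €19,400.00 / 0.048 = €404,166.67

€404166.67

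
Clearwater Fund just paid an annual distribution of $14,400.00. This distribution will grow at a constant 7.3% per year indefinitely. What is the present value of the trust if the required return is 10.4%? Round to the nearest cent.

$498425.81

D₁ = D₀ × (1 + g) = $14,400.00 × 1.073 = $15,451.2000
Growing perpetuity: P = D₁ / (r − g) = $15,451.2000 / (0.104 − 0.073) = $498,425.81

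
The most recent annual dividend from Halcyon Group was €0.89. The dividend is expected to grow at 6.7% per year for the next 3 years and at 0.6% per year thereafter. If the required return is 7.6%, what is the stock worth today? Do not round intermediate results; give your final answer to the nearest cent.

D_1 = 0.94963
D_2 = 1.01326
D_3 = 1.08114
Terminal value at year 3: TV = D_3×(1+g_2)/(r−g_2) = 1.08763/0.07 = 15.53757
P_0 = D_1/(1+r)^1 + D_2/(1+r)^2 + D_3/(1+r)^3 + TV/(1+r)^3
    = 0.88256 + 0.87517 + 0.86785 + 12.47230 = 15.09788

€15.10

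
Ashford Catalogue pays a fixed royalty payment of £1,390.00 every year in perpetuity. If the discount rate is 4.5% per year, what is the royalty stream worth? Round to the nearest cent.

Level perpetuity: PV = C / r = £1,390.00 / 0.045 = £30,888.89

£30888.89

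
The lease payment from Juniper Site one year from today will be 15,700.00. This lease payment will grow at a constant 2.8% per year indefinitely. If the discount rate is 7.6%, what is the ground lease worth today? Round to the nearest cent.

Growing perpetuity: P = D₁ / (r − g) = 15,700.0000 / (0.076 − 0.028) = 327,083.33

327083.33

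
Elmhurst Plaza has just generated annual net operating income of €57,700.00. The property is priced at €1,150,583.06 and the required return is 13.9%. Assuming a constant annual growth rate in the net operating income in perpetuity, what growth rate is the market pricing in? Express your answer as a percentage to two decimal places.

P = D₀(1+g)/(r−g) ⇒ P(r−g) = D₀(1+g) ⇒ g(P+D₀) = P·r − D₀
g = (P·r − D₀)/(P + D₀) = (€1,150,583.06×0.139 − €57,700.00) / (€1,150,583.06 + €57,700.00) = 0.084609

8.46%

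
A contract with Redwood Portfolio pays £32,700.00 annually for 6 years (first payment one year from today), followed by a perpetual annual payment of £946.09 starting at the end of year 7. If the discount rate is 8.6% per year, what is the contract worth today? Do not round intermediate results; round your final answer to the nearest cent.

PV of 6-year annuity: £32,700.00 × [1 − (1+0.086)^−6] / 0.086 = 148455.55141
Perpetuity value at year 6: £946.09 / 0.086 = 11001.04651
PV of perpetuity: 11001.04651 / (1+0.086)^6 = 6705.86876
Total PV = 148455.55141 + 6705.86876 = 155161.42016

£155161.42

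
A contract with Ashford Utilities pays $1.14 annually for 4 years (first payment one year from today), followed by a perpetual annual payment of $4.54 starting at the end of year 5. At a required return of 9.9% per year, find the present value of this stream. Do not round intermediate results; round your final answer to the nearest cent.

$35.06

PV of 4-year annuity: $1.14 × [1 − (1+0.099)^−4] / 0.099 = 3.62148
Perpetuity value at year 4: $4.54 / 0.099 = 45.85859
PV of perpetuity: 45.85859 / (1+0.099)^4 = 31.43619
Total PV = 3.62148 + 31.43619 = 35.05767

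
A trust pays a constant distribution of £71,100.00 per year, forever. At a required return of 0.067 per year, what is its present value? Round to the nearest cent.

£1061194.03

Level perpetuity: PV = C / r = £71,100.00 / 0.067 = £1,061,194.03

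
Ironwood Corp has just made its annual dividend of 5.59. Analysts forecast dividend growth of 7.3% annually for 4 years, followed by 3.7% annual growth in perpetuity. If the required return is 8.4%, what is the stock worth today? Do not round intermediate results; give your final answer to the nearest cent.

140.20

D_1 = 5.99807
D_2 = 6.43593
D_3 = 6.90575
D_4 = 7.40987
Terminal value at year 4: TV = D_4×(1+g_2)/(r−g_2) = 7.68404/0.047 = 163.49015
P_0 = D_1/(1+r)^1 + D_2/(1+r)^2 + D_3/(1+r)^3 + D_4/(1+r)^4 + TV/(1+r)^4
    = 5.53327 + 5.47713 + 5.42155 + 5.36653 + 118.40621 = 140.20468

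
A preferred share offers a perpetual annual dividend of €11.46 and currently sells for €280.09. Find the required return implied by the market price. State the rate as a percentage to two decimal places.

4.09%

P = C/r ⇒ r = C/P = €11.46/€280.09 = 0.040915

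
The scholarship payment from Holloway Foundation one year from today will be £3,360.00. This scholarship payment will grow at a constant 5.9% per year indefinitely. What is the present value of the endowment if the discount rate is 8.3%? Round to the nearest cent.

£140000.00

Growing perpetuity: P = D₁ / (r − g) = £3,360.0000 / (0.083 − 0.059) = £140,000.00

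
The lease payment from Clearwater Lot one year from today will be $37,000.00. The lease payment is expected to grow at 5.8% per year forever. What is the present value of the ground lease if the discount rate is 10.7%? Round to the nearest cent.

$755102.04

Growing perpetuity: P = D₁ / (r − g) = $37,000.0000 / (0.107 − 0.058) = $755,102.04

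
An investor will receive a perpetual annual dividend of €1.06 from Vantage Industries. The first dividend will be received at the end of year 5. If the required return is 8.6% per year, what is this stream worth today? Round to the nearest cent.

Value at end of year 4: C / r = €1.06 / 0.086 = €12.3256
Discount to today: PV = €12.3256 / (1 + 0.086)^4 = €12.3256 / 1.390975 = €8.86

€8.86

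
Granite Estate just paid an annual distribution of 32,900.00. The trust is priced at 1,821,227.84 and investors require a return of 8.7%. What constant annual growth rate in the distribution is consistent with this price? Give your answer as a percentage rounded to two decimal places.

P = D₀(1+g)/(r−g) ⇒ P(r−g) = D₀(1+g) ⇒ g(P+D₀) = P·r − D₀
g = (P·r − D₀)/(P + D₀) = (1,821,227.84×0.087 − 32,900.00) / (1,821,227.84 + 32,900.00) = 0.067712

6.77%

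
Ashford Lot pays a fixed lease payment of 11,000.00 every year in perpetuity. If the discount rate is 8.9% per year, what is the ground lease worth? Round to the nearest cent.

123595.51

Level perpetuity: PV = C / r = 11,000.00 / 0.089 = 123,595.51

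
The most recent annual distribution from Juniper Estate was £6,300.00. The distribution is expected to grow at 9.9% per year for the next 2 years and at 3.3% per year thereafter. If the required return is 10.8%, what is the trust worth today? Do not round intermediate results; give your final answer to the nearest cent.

D_1 = 6923.70000
D_2 = 7609.14630
Terminal value at year 2: TV = D_2×(1+g_2)/(r−g_2) = 7860.24813/0.075 = 104803.30837
P_0 = D_1/(1+r)^1 + D_2/(1+r)^2 + TV/(1+r)^2
    = 6248.82671 + 6198.06910 + 85368.07170 = 97814.96751

£97814.97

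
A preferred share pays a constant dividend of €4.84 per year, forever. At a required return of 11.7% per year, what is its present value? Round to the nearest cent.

€41.37

Level perpetuity: PV = C / r = €4.84 / 0.117 = €41.37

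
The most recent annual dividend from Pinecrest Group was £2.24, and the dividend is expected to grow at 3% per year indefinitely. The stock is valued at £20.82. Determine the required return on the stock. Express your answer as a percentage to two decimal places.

D₁ = £2.24 × 1.03 = £2.3072
P = D₁/(r − g) ⇒ r = D₁/P + g = £2.3072/£20.82 + 0.03 = 0.110817 + 0.03 = 0.140817

14.08%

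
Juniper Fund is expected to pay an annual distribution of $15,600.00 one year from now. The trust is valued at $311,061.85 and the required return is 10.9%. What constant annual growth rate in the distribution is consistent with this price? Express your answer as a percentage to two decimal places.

P = D₁/(r−g) ⇒ g = r − D₁/P = 0.109 − $15,600.00/$311,061.85 = 0.058849

5.88%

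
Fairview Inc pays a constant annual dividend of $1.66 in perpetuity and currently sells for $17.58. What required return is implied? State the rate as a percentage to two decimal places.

9.44%

P = C/r ⇒ r = C/P = $1.66/$17.58 = 0.094425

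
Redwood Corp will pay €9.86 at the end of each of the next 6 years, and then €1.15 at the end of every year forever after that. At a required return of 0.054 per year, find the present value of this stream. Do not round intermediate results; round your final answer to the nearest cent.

PV of 6-year annuity: €9.86 × [1 − (1+0.054)^−6] / 0.054 = 49.41245
Perpetuity value at year 6: €1.15 / 0.054 = 21.29630
PV of perpetuity: 21.29630 / (1+0.054)^6 = 15.53318
Total PV = 49.41245 + 15.53318 = 64.94563

€64.95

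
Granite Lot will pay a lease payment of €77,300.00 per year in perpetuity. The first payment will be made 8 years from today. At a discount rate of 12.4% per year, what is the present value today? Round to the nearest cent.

€275038.59

Value at end of year 7: C / r = €77,300.00 / 0.124 = €623,387.0968
Discount to today: PV = €623,387.0968 / (1 + 0.124)^7 = €623,387.0968 / 2.266544 = €275,038.59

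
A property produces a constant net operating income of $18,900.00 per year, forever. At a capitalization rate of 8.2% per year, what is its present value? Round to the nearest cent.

Level perpetuity: PV = C / r = $18,900.00 / 0.082 = $230,487.80

$230487.80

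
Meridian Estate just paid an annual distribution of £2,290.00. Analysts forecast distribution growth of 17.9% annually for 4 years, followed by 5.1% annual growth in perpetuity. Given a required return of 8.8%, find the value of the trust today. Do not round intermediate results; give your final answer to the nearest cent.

£100938.99

D_1 = 2699.91000
D_2 = 3183.19389
D_3 = 3752.98560
D_4 = 4424.77002
Terminal value at year 4: TV = D_4×(1+g_2)/(r−g_2) = 4650.43329/0.037 = 125687.38619
P_0 = D_1/(1+r)^1 + D_2/(1+r)^2 + D_3/(1+r)^3 + D_4/(1+r)^4 + TV/(1+r)^4
    = 2481.53493 + 2689.08978 + 2914.00446 + 3157.73093 + 89696.62727 = 100938.98737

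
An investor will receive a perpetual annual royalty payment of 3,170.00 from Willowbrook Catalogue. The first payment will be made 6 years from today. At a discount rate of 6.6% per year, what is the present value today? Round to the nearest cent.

34892.28

Value at end of year 5: C / r = 3,170.00 / 0.066 = 48,030.3030
Discount to today: PV = 48,030.3030 / (1 + 0.066)^5 = 48,030.3030 / 1.376531 = 34,892.28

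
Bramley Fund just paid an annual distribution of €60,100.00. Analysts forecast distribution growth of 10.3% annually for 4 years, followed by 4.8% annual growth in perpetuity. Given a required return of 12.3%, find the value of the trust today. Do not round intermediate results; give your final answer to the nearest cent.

€1011436.81

D_1 = 66290.30000
D_2 = 73118.20090
D_3 = 80649.37559
D_4 = 88956.26128
Terminal value at year 4: TV = D_4×(1+g_2)/(r−g_2) = 93226.16182/0.075 = 1243015.49094
P_0 = D_1/(1+r)^1 + D_2/(1+r)^2 + D_3/(1+r)^3 + D_4/(1+r)^4 + TV/(1+r)^4
    = 59029.65272 + 57978.36772 + 56945.80551 + 55931.63266 + 781551.34708 = 1011436.80569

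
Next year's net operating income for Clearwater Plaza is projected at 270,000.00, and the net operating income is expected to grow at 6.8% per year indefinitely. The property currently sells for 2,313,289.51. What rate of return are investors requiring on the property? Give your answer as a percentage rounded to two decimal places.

18.47%

P = D₁/(r − g) ⇒ r = D₁/P + g = 270,000.0000/2,313,289.51 + 0.068 = 0.116717 + 0.068 = 0.184717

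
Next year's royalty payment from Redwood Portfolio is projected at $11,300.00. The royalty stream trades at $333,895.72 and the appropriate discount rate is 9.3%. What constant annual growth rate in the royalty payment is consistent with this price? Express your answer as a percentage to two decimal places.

P = D₁/(r−g) ⇒ g = r − D₁/P = 0.093 − $11,300.00/$333,895.72 = 0.059157

5.92%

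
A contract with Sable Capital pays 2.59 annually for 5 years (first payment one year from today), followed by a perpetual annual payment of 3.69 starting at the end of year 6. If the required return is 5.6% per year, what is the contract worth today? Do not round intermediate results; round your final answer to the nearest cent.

PV of 5-year annuity: 2.59 × [1 − (1+0.056)^−5] / 0.056 = 11.02977
Perpetuity value at year 5: 3.69 / 0.056 = 65.89286
PV of perpetuity: 65.89286 / (1+0.056)^5 = 50.17862
Total PV = 11.02977 + 50.17862 = 61.20840

61.21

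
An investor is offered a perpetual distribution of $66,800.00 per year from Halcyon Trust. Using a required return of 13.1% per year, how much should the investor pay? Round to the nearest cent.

$509923.66

Level perpetuity: PV = C / r = $66,800.00 / 0.131 = $509,923.66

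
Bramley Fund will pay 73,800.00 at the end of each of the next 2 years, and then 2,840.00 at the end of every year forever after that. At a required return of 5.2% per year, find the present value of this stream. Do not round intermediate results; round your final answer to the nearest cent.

186186.17

PV of 2-year annuity: 73,800.00 × [1 − (1+0.052)^−2] / 0.052 = 136836.58865
Perpetuity value at year 2: 2,840.00 / 0.052 = 54615.38462
PV of perpetuity: 54615.38462 / (1+0.052)^2 = 49349.58635
Total PV = 136836.58865 + 49349.58635 = 186186.17500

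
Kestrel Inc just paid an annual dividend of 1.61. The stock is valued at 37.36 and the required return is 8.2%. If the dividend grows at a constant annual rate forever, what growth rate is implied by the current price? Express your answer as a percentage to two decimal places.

P = D₀(1+g)/(r−g) ⇒ P(r−g) = D₀(1+g) ⇒ g(P+D₀) = P·r − D₀
g = (P·r − D₀)/(P + D₀) = (37.36×0.082 − 1.61) / (37.36 + 1.61) = 0.037298

3.73%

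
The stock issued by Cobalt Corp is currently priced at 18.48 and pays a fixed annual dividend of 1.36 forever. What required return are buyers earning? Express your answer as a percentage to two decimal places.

P = C/r ⇒ r = C/P = 1.36/18.48 = 0.073593

7.36%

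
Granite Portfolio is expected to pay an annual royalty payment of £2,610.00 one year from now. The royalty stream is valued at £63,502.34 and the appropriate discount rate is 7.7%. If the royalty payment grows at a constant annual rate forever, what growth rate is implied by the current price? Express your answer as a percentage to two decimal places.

3.59%

P = D₁/(r−g) ⇒ g = r − D₁/P = 0.077 − £2,610.00/£63,502.34 = 0.035899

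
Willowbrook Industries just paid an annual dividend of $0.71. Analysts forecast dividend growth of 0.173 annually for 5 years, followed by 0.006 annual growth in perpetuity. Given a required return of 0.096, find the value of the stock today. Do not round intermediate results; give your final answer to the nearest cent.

$15.52

D_1 = 0.83283
D_2 = 0.97691
D_3 = 1.14591
D_4 = 1.34416
D_5 = 1.57670
Terminal value at year 5: TV = D_5×(1+g_2)/(r−g_2) = 1.58616/0.09 = 17.62398
P_0 = D_1/(1+r)^1 + D_2/(1+r)^2 + D_3/(1+r)^3 + D_4/(1+r)^4 + D_5/(1+r)^5 + TV/(1+r)^5
    = 0.75988 + 0.81327 + 0.87040 + 0.93155 + 0.99700 + 11.14426 = 15.51636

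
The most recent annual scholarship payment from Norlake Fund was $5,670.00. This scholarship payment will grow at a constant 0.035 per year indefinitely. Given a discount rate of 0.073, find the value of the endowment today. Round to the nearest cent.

D₁ = D₀ × (1 + g) = $5,670.00 × 1.035 = $5,868.4500
Growing perpetuity: P = D₁ / (r − g) = $5,868.4500 / (0.073 − 0.035) = $154,432.89

$154432.89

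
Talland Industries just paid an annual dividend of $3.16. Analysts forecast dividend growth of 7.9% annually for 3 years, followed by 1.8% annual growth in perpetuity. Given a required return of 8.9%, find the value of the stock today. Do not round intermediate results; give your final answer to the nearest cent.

D_1 = 3.40964
D_2 = 3.67900
D_3 = 3.96964
Terminal value at year 3: TV = D_3×(1+g_2)/(r−g_2) = 4.04110/0.071 = 56.91685
P_0 = D_1/(1+r)^1 + D_2/(1+r)^2 + D_3/(1+r)^3 + TV/(1+r)^3
    = 3.13098 + 3.10223 + 3.07374 + 44.07144 = 53.37840

$53.38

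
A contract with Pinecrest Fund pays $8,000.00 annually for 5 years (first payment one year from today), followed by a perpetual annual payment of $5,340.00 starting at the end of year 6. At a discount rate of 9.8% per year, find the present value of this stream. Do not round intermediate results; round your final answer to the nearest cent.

PV of 5-year annuity: $8,000.00 × [1 − (1+0.098)^−5] / 0.098 = 30481.87894
Perpetuity value at year 5: $5,340.00 / 0.098 = 54489.79592
PV of perpetuity: 54489.79592 / (1+0.098)^5 = 34143.14172
Total PV = 30481.87894 + 34143.14172 = 64625.02067

$64625.02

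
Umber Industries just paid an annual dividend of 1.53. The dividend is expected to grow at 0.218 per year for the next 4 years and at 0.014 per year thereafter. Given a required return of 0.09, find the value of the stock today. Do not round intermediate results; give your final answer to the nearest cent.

D_1 = 1.86354
D_2 = 2.26979
D_3 = 2.76461
D_4 = 3.36729
Terminal value at year 4: TV = D_4×(1+g_2)/(r−g_2) = 3.41443/0.076 = 44.92674
P_0 = D_1/(1+r)^1 + D_2/(1+r)^2 + D_3/(1+r)^3 + D_4/(1+r)^4 + TV/(1+r)^4
    = 1.70967 + 1.91044 + 2.13478 + 2.38547 + 31.82724 = 39.96760

39.97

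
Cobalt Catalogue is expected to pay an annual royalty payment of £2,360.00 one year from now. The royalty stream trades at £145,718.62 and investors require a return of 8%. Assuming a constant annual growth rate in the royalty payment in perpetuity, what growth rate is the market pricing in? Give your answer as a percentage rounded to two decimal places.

6.38%

P = D₁/(r−g) ⇒ g = r − D₁/P = 0.08 − £2,360.00/£145,718.62 = 0.063804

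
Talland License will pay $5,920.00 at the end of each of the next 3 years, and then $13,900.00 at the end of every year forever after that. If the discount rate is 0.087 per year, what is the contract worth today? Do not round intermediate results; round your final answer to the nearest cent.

$139461.89

PV of 3-year annuity: $5,920.00 × [1 − (1+0.087)^−3] / 0.087 = 15065.74915
Perpetuity value at year 3: $13,900.00 / 0.087 = 159770.11494
PV of perpetuity: 159770.11494 / (1+0.087)^3 = 124396.14313
Total PV = 15065.74915 + 124396.14313 = 139461.89228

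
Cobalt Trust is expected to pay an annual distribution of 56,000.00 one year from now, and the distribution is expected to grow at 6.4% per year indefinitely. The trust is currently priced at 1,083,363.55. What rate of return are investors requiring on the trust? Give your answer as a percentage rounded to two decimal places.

11.57%

P = D₁/(r − g) ⇒ r = D₁/P + g = 56,000.0000/1,083,363.55 + 0.064 = 0.051691 + 0.064 = 0.115691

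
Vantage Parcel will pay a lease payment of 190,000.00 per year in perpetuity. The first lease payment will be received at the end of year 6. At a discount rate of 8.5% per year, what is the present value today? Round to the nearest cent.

Value at end of year 5: C / r = 190,000.00 / 0.085 = 2,235,294.1176
Discount to today: PV = 2,235,294.1176 / (1 + 0.085)^5 = 2,235,294.1176 / 1.503657 = 1,486,572.12

1486572.12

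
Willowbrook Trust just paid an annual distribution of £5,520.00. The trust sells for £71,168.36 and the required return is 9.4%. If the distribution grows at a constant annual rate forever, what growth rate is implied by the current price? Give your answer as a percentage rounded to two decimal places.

P = D₀(1+g)/(r−g) ⇒ P(r−g) = D₀(1+g) ⇒ g(P+D₀) = P·r − D₀
g = (P·r − D₀)/(P + D₀) = (£71,168.36×0.094 − £5,520.00) / (£71,168.36 + £5,520.00) = 0.015254

1.53%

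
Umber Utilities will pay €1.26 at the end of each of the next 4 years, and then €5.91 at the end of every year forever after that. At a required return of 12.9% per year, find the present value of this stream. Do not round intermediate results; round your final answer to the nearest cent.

€31.95

PV of 4-year annuity: €1.26 × [1 − (1+0.129)^−4] / 0.129 = 3.75563
Perpetuity value at year 4: €5.91 / 0.129 = 45.81395
PV of perpetuity: 45.81395 / (1+0.129)^4 = 28.19824
Total PV = 3.75563 + 28.19824 = 31.95387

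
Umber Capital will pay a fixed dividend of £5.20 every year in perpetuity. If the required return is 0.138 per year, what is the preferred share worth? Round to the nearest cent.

£37.68

Level perpetuity: PV = C / r = £5.20 / 0.138 = £37.68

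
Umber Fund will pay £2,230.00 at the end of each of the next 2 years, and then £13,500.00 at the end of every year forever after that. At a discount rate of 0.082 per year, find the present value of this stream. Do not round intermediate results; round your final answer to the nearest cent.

£144591.73

PV of 2-year annuity: £2,230.00 × [1 − (1+0.082)^−2] / 0.082 = 3965.80236
Perpetuity value at year 2: £13,500.00 / 0.082 = 164634.14634
PV of perpetuity: 164634.14634 / (1+0.082)^2 = 140625.92579
Total PV = 3965.80236 + 140625.92579 = 144591.72815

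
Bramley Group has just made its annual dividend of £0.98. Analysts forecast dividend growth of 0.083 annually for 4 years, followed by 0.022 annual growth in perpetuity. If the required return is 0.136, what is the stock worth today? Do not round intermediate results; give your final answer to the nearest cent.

D_1 = 1.06134
D_2 = 1.14943
D_3 = 1.24483
D_4 = 1.34816
Terminal value at year 4: TV = D_4×(1+g_2)/(r−g_2) = 1.37781/0.114 = 12.08609
P_0 = D_1/(1+r)^1 + D_2/(1+r)^2 + D_3/(1+r)^3 + D_4/(1+r)^4 + TV/(1+r)^4
    = 0.93428 + 0.89069 + 0.84913 + 0.80952 + 7.25726 = 10.74088

£10.74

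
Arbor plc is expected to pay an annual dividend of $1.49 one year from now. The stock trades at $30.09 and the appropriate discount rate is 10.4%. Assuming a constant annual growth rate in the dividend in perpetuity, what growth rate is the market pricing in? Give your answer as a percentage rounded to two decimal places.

P = D₁/(r−g) ⇒ g = r − D₁/P = 0.104 − $1.49/$30.09 = 0.054482

5.45%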